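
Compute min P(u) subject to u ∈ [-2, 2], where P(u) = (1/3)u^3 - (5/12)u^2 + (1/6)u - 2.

Differentiating, P'(u) = u^2 - (5/6)u + 1/6; which vanishes at u = 1/3 and u = 1/2.
Compare values at every candidate in [-2, 2]: P(-2) = -20/3, P(1/3) = -641/324, P(1/2) = -95/48, P(2) = -2/3.
So the minimum is P(-2) = -20/3.

-20/3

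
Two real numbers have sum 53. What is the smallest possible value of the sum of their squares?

With a + b = 53, a^2 + b^2 = a^2 + (53 − a)^2.
The derivative 2a − 2(53 − a) = 4a − 106 vanishes at a = 53/2; second derivative 4 > 0, a minimum.
The minimum is 2·(53/2)^2 = 2809/2.

2809/2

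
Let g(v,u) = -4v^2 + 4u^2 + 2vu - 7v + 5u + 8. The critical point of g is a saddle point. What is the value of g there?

∂g/∂v = -8v + 2u - 7 = 0 and ∂g/∂u = 2v + 8u + 5 = 0, so (v, u) = (-33/34, -13/34).
The Hessian has g_{vv} = -8, g_{uu} = 8, g_{vu} = 2, giving D = -68 < 0, so the point is a saddle point.
g(-33/34, -13/34) = 355/34.

355/34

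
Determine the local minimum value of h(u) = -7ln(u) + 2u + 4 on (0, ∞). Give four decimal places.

2.2307

h'(u) = -7/u + 2 = 0 gives u = 7/2.
h''(u) = 7/u², which is positive for u > 0, so this is a local minimum.
h(7/2) = -7·ln(7/2) + 7 + 4 ≈ 2.2307.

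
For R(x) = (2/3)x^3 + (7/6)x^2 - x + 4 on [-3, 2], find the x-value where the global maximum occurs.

2

Differentiating, R'(x) = 2x^2 + (7/3)x - 1; which vanishes at x = -3/2 and x = 1/3.
Evaluating at the critical points and endpoints: R(-3) = -1/2; R(-3/2) = 47/8; R(1/3) = 619/162; R(2) = 12.
The maximum over the interval is 12, attained at x = 2.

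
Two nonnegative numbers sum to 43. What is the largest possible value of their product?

With x + y = 43, the product is P(x) = x(43 − x).
P'(x) = 43 − 2x = 0 gives x = 43/2; P'' = −2 < 0, so this is the maximum.
P = 43/2·43/2 = 1849/4.

1849/4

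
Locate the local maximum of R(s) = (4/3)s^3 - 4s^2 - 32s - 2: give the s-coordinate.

-2

R'(s) = 4s^2 - 8s - 32 = 0 at s = -2, 4.
Since R''(s) = 8s - 8, we get R''(-2) = -24 < 0 ⇒ local maximum; R''(4) = 24 > 0 ⇒ local minimum.
Thus R has its local maximum at s = -2, with value 106/3.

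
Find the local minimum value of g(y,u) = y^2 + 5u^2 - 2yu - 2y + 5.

∂g/∂y = 2y - 2u - 2 = 0 and ∂g/∂u = -2y + 10u = 0, so (y, u) = (5/4, 1/4).
The Hessian has g_{yy} = 2, g_{uu} = 10, g_{yu} = -2, giving D = 16 > 0 with g_{yy} > 0, so the point is a local minimum.
g(5/4, 1/4) = 15/4.

15/4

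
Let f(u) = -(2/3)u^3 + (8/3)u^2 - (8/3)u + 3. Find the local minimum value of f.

f'(u) = -2u^2 + (16/3)u - 8/3 = 0 at u = 2/3, 2.
f''(u) = -4u + 16/3. f''(2/3) = 8/3 > 0 ⇒ local minimum; f''(2) = -8/3 < 0 ⇒ local maximum.
The local minimum is f(2/3) = 179/81.

179/81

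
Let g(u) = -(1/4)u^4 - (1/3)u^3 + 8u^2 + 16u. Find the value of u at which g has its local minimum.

-1

g'(u) = -u^3 - u^2 + 16u + 16. Setting g'(u) = 0 gives u ∈ {-4, -1, 4}.
g''(u) = -3u^2 - 2u + 16. g''(-4) = -24 < 0 ⇒ local maximum; g''(-1) = 15 > 0 ⇒ local minimum; g''(4) = -40 < 0 ⇒ local maximum.
Thus g has its local minimum at u = -1, with value -95/12.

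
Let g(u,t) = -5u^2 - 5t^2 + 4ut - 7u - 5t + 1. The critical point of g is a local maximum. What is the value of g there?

99/14

∂g/∂u = -10u + 4t - 7 = 0 and ∂g/∂t = 4u - 10t - 5 = 0, so (u, t) = (-15/14, -13/14).
The Hessian has g_{uu} = -10, g_{tt} = -10, g_{ut} = 4, giving D = 84 > 0 with g_{uu} < 0, so the point is a local maximum.
g(-15/14, -13/14) = 99/14.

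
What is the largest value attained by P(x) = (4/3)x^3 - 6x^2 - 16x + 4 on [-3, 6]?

Differentiating, P'(x) = 4x^2 - 12x - 16; which vanishes at x = -1 and x = 4.
Compare values at every candidate in [-3, 6]: P(-3) = -38, P(-1) = 38/3, P(4) = -212/3, P(6) = -20.
Hence the absolute maximum is 38/3 at x = -1.

38/3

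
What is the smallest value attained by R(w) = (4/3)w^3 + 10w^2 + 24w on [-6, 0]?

-72

Differentiating, R'(w) = 4w^2 + 20w + 24; which vanishes at w = -3 and w = -2.
Evaluating at the critical points and endpoints: R(-6) = -72,  R(-3) = -18,  R(-2) = -56/3,  R(0) = 0.
The minimum over the interval is -72, attained at w = -6.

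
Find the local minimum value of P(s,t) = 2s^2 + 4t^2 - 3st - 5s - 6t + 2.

∂P/∂s = 4s - 3t - 5 = 0 and ∂P/∂t = -3s + 8t - 6 = 0, so (s, t) = (58/23, 39/23).
The Hessian has P_{ss} = 4, P_{tt} = 8, P_{st} = -3, giving D = 23 > 0 with P_{ss} > 0, so the point is a local minimum.
P(58/23, 39/23) = -216/23.

-216/23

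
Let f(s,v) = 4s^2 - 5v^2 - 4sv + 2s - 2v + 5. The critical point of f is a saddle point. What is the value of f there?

∂f/∂s = 8s - 4v + 2 = 0 and ∂f/∂v = -4s - 10v - 2 = 0, so (s, v) = (-7/24, -1/12).
The Hessian has f_{ss} = 8, f_{vv} = -10, f_{sv} = -4, giving D = -96 < 0, so the point is a saddle point.
f(-7/24, -1/12) = 115/24.

115/24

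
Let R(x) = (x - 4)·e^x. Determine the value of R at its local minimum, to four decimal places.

-20.0855

By the product rule, R'(x) = (x - 3)·e^x. Since e^x > 0, the only critical point is x = 3.
R''(3) has the same sign as 1 > 0, so this is a local minimum.
R(3) = (-1)·e^(3) ≈ -20.0855.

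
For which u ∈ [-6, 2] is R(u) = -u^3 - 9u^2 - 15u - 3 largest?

-1

The derivative is -3u^2 - 18u - 15, which vanishes at u = -5 and u = -1.
Candidates: R(-6) = -21,  R(-5) = -28,  R(-1) = 4,  R(2) = -77.
Hence the absolute maximum is 4 at u = -1.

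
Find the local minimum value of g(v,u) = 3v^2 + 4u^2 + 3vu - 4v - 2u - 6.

∂g/∂v = 6v + 3u - 4 = 0 and ∂g/∂u = 3v + 8u - 2 = 0, so (v, u) = (2/3, 0).
The Hessian has g_{vv} = 6, g_{uu} = 8, g_{vu} = 3, giving D = 39 > 0 with g_{vv} > 0, so the point is a local minimum.
g(2/3, 0) = -22/3.

-22/3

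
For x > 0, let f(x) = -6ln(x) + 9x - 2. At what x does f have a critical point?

2/3

f'(x) = -6/x + 9 = 0 gives x = 2/3.
f''(x) = 6/x², which is positive for x > 0, so this is a local minimum.
f(2/3) = -6·ln(2/3) + 6 - 2 ≈ 6.4328.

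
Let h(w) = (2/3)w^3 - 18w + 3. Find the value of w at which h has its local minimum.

h'(w) = 2w^2 - 18 = 0 at w = -3, 3.
Since h''(w) = 4w, we get h''(-3) = -12 < 0 ⇒ local maximum; h''(3) = 12 > 0 ⇒ local minimum.
Thus h has its local minimum at w = 3, with value -33.

3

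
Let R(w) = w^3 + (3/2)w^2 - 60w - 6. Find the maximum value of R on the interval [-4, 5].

194

The derivative is 3w^2 + 3w - 60, whose only zero in [-4, 5] is w = 4.
Evaluating at the critical points and endpoints: R(-4) = 194; R(4) = -158; R(5) = -287/2.
The maximum over the interval is 194, attained at w = -4.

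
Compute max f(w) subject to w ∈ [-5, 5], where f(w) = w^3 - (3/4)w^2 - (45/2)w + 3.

623/16

f'(w) = 3w^2 - (3/2)w - 45/2, which vanishes at w = -5/2 and w = 3.
Compare values at every candidate in [-5, 5]: f(-5) = -113/4; f(-5/2) = 623/16; f(3) = -177/4; f(5) = -13/4.
Hence the absolute maximum is 623/16 at w = -5/2.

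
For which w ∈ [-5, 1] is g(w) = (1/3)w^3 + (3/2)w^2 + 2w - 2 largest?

1

Differentiating, g'(w) = w^2 + 3w + 2; which vanishes at w = -2 and w = -1.
Candidates: g(-5) = -97/6,  g(-2) = -8/3,  g(-1) = -17/6,  g(1) = 11/6.
Hence the absolute maximum is 11/6 at w = 1.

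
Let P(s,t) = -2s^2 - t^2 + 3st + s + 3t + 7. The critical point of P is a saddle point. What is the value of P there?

-21

∂P/∂s = -4s + 3t + 1 = 0 and ∂P/∂t = 3s - 2t + 3 = 0, so (s, t) = (-11, -15).
The Hessian has P_{ss} = -4, P_{tt} = -2, P_{st} = 3, giving D = -1 < 0, so the point is a saddle point.
P(-11, -15) = -21.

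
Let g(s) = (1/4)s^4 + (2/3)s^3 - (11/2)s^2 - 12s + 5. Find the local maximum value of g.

133/12

g'(s) = s^3 + 2s^2 - 11s - 12 = 0 at s = -4, -1, 3.
Second-derivative test with g''(s) = 3s^2 + 4s - 11: g''(-4) = 21 > 0 ⇒ local minimum; g''(-1) = -12 < 0 ⇒ local maximum; g''(3) = 28 > 0 ⇒ local minimum.
Thus g has its local maximum at s = -1, with value 133/12.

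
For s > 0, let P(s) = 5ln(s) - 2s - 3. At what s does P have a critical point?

5/2

P'(s) = 5/s − 2 = 0 gives s = 5/2.
P''(s) = -5/s², which is negative for s > 0, so this is a local maximum.
P(5/2) = 5·ln(5/2) - 5 - 3 ≈ -3.4185.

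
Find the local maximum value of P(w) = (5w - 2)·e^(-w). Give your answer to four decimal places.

1.2330

Differentiating with the product rule gives P'(w) = (-5w + 7)·e^(-w). Since e^(-w) > 0, the only critical point is w = 7/5.
P''(7/5) has the same sign as -5 < 0, so this is a local maximum.
P(7/5) = (5)·e^(-7/5) ≈ 1.2330.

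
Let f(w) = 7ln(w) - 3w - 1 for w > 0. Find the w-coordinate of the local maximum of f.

7/3

f'(w) = 7/w − 3 = 0 gives w = 7/3.
f''(w) = -7/w², which is negative for w > 0, so this is a local maximum.
f(7/3) = 7·ln(7/3) - 7 - 1 ≈ -2.0689.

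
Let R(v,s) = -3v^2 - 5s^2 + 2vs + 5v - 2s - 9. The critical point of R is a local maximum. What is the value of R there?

-387/56

∂R/∂v = -6v + 2s + 5 = 0 and ∂R/∂s = 2v - 10s - 2 = 0, so (v, s) = (23/28, -1/28).
The Hessian has R_{vv} = -6, R_{ss} = -10, R_{vs} = 2, giving D = 56 > 0 with R_{vv} < 0, so the point is a local maximum.
R(23/28, -1/28) = -387/56.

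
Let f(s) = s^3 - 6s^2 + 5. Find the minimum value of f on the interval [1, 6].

Differentiating, f'(s) = 3s^2 - 12s; whose only zero in [1, 6] is s = 4.
Evaluating at the critical points and endpoints: f(1) = 0, f(4) = -27, f(6) = 5.
So the minimum is f(4) = -27.

-27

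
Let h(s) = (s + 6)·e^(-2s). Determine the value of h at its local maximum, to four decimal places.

29937.0709

h'(s) = 1·e^(-2s) + (s + 6)·(-2)·e^(-2s) = (-2s - 11)·e^(-2s). Since e^(-2s) > 0, the only critical point is s = -11/2.
h''(-11/2) has the same sign as -2 < 0, so this is a local maximum.
h(-11/2) = (1/2)·e^(11) ≈ 29937.0709.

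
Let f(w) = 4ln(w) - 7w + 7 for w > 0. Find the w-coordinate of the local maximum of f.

4/7

f'(w) = 4/w − 7 = 0 gives w = 4/7.
f''(w) = -4/w², which is negative for w > 0, so this is a local maximum.
f(4/7) = 4·ln(4/7) - 4 + 7 ≈ 0.7615.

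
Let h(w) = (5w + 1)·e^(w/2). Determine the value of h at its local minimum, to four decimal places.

-3.3287

h'(w) = 5·e^(w/2) + (5w + 1)·(1/2)·e^(w/2) = ((5/2)w + 11/2)·e^(w/2). Since e^(w/2) > 0, the only critical point is w = -11/5.
h''(-11/5) has the same sign as 5/2 > 0, so this is a local minimum.
h(-11/5) = (-10)·e^(-11/10) ≈ -3.3287.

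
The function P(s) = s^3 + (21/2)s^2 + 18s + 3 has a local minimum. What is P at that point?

-11/2

P'(s) = 3s^2 + 21s + 18 = 0 at s = -6, -1.
Second-derivative test with P''(s) = 6s + 21: P''(-6) = -15 < 0 ⇒ local maximum; P''(-1) = 15 > 0 ⇒ local minimum.
So the local minimum value is P(-1) = -11/2.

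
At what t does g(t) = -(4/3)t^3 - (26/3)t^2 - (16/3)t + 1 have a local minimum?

g'(t) = -4t^2 - (52/3)t - 16/3. Setting g'(t) = 0 gives t ∈ {-4, -1/3}.
Second-derivative test with g''(t) = -8t - 52/3: g''(-4) = 44/3 > 0 ⇒ local minimum; g''(-1/3) = -44/3 < 0 ⇒ local maximum.
Thus g has its local minimum at t = -4, with value -31.

-4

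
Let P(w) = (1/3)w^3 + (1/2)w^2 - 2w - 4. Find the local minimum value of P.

Critical points: P'(w) = w^2 + w - 2 vanishes at w = -2, 1.
Since P''(w) = 2w + 1, we get P''(-2) = -3 < 0 ⇒ local maximum; P''(1) = 3 > 0 ⇒ local minimum.
So the local minimum value is P(1) = -31/6.

-31/6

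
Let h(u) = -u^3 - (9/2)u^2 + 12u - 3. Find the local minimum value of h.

h'(u) = -3u^2 - 9u + 12 = 0 at u = -4, 1.
Since h''(u) = -6u - 9, we get h''(-4) = 15 > 0 ⇒ local minimum; h''(1) = -15 < 0 ⇒ local maximum.
The local minimum is h(-4) = -59.

-59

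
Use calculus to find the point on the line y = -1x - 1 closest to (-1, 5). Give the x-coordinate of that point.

Minimize D(x)^2 = (x + 1)^2 + (-x - 6)^2.
d/dx[D^2] = 2(x + 1) + 2·(-1)·(-x - 6) = 0 ⇒ x = -7/2.
Then y = 5/2 and the distance is √(25/2) ≈ 3.5355.

-7/2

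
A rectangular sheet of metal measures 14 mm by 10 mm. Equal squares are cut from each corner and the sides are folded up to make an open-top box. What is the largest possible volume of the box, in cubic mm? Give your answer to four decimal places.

With cut size x, the volume is V(x) = x(14 − 2x)(10 − 2x) for 0 < x < 5.
V'(x) = 12x^2 − 96x + 140. Setting V'(x) = 0 gives x ≈ 1.9183 (the root in (0, 5)).
V''(x) = 24x − 96 is negative there, so this is the maximum; V ≈ 120.1644.

120.1644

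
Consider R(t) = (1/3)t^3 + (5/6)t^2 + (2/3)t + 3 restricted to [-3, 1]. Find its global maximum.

29/6

The derivative is t^2 + (5/3)t + 2/3, which vanishes at t = -1 and t = -2/3.
Evaluating at the critical points and endpoints: R(-3) = -1/2, R(-1) = 17/6, R(-2/3) = 229/81, R(1) = 29/6.
So the maximum is R(1) = 29/6.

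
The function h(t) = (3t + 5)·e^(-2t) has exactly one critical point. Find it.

h'(t) = 3·e^(-2t) + (3t + 5)·(-2)·e^(-2t) = (-6t - 7)·e^(-2t). Since e^(-2t) > 0, the only critical point is t = -7/6.
h''(-7/6) has the same sign as -6 < 0, so this is a local maximum.
h(-7/6) = (3/2)·e^(7/3) ≈ 15.4684.

-7/6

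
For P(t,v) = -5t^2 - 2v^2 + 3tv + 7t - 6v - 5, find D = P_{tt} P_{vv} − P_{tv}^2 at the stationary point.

31

∂P/∂t = -10t + 3v + 7 = 0 and ∂P/∂v = 3t - 4v - 6 = 0, so (t, v) = (10/31, -39/31).
The Hessian has P_{tt} = -10, P_{vv} = -4, P_{tv} = 3, giving D = 31 > 0 with P_{tt} < 0, so the point is a local maximum.
D = (-10)·(-4) − (3)^2 = 31.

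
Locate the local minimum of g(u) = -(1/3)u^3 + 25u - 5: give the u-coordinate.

g'(u) = -u^2 + 25 = 0 at u = -5, 5.
g''(u) = -2u. g''(-5) = 10 > 0 ⇒ local minimum; g''(5) = -10 < 0 ⇒ local maximum.
So the local minimum value is g(-5) = -265/3.

-5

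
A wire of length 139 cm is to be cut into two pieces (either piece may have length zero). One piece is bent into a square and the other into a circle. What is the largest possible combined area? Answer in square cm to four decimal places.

Let x be the length used for the square. Square side x/4; circle radius (139−x)/(2π).
A(x) = (x/4)² + π·((139−x)/(2π))² = x²/16 + (139−x)²/(4π) for 0 ≤ x ≤ 139. A'(x) = x/8 − (139−x)/(2π) = 0 gives x = 4·139/(π+4) ≈ 77.8538.
A'' > 0, so the interior critical point is a minimum; the maximum is at an endpoint. A(0) = 1537.5163 and A(139) = 1207.5625, so the largest area is 1537.5163.

1537.5163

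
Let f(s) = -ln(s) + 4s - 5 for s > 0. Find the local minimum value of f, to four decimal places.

f'(s) = -1/s + 4 = 0 gives s = 1/4.
f''(s) = 1/s², which is positive for s > 0, so this is a local minimum.
f(1/4) = -1·ln(1/4) + 1 - 5 ≈ -2.6137.

-2.6137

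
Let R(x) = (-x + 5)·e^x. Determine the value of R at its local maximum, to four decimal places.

Differentiating with the product rule gives R'(x) = (-x + 4)·e^x. Since e^x > 0, the only critical point is x = 4.
R''(4) has the same sign as -1 < 0, so this is a local maximum.
R(4) = (1)·e^(4) ≈ 54.5982.

54.5982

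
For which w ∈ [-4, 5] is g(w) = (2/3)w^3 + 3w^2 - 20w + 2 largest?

Differentiating, g'(w) = 2w^2 + 6w - 20; whose only zero in [-4, 5] is w = 2.
Candidates: g(-4) = 262/3,  g(2) = -62/3,  g(5) = 181/3.
The maximum over the interval is 262/3, attained at w = -4.

-4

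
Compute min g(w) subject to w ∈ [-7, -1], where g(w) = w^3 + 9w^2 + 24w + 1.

-69

Differentiating, g'(w) = 3w^2 + 18w + 24; which vanishes at w = -4 and w = -2.
Evaluating at the critical points and endpoints: g(-7) = -69; g(-4) = -15; g(-2) = -19; g(-1) = -15.
The minimum over the interval is -69, attained at w = -7.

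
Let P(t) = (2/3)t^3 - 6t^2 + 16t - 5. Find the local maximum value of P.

Critical points: P'(t) = 2t^2 - 12t + 16 vanishes at t = 2, 4.
Since P''(t) = 4t - 12, we get P''(2) = -4 < 0 ⇒ local maximum; P''(4) = 4 > 0 ⇒ local minimum.
Thus P has its local maximum at t = 2, with value 25/3.

25/3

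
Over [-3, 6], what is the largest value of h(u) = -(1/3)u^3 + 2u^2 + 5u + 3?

109/3

h'(u) = -u^2 + 4u + 5, which vanishes at u = -1 and u = 5.
Candidates: h(-3) = 15,  h(-1) = 1/3,  h(5) = 109/3,  h(6) = 33.
The maximum over the interval is 109/3, attained at u = 5.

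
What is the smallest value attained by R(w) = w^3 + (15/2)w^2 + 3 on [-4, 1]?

Differentiating, R'(w) = 3w^2 + 15w; whose only zero in [-4, 1] is w = 0.
Evaluating at the critical points and endpoints: R(-4) = 59, R(0) = 3, R(1) = 23/2.
Hence the absolute minimum is 3 at w = 0.

3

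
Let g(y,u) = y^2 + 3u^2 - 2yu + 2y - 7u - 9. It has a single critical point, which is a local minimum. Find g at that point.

-105/8

∂g/∂y = 2y - 2u + 2 = 0 and ∂g/∂u = -2y + 6u - 7 = 0, so (y, u) = (1/4, 5/4).
The Hessian has g_{yy} = 2, g_{uu} = 6, g_{yu} = -2, giving D = 8 > 0 with g_{yy} > 0, so the point is a local minimum.
g(1/4, 5/4) = -105/8.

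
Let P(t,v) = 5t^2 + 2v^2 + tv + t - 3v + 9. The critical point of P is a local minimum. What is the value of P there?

∂P/∂t = 10t + v + 1 = 0 and ∂P/∂v = t + 4v - 3 = 0, so (t, v) = (-7/39, 31/39).
The Hessian has P_{tt} = 10, P_{vv} = 4, P_{tv} = 1, giving D = 39 > 0 with P_{tt} > 0, so the point is a local minimum.
P(-7/39, 31/39) = 301/39.

301/39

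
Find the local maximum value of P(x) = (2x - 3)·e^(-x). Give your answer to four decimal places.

0.1642

Differentiating with the product rule gives P'(x) = (-2x + 5)·e^(-x). Since e^(-x) > 0, the only critical point is x = 5/2.
P''(5/2) has the same sign as -2 < 0, so this is a local maximum.
P(5/2) = (2)·e^(-5/2) ≈ 0.1642.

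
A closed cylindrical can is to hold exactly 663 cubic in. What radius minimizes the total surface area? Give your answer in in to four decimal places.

With radius r and height h, πr²h = 663 so h = 663/(πr²), and S(r) = 2πr² + 2πrh = 2πr² + 2·663/r.
S'(r) = 4πr − 2·663/r² = 0 ⇒ r³ = 663/(2π), so r ≈ 4.7255 and h = 2r ≈ 9.4509.
S''(r) = 4π + 4·663/r³ > 0, so this is the minimum; S ≈ 420.9110.

4.7255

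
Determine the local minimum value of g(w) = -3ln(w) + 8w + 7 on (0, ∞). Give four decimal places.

12.9425

g'(w) = -3/w + 8 = 0 gives w = 3/8.
g''(w) = 3/w², which is positive for w > 0, so this is a local minimum.
g(3/8) = -3·ln(3/8) + 3 + 7 ≈ 12.9425.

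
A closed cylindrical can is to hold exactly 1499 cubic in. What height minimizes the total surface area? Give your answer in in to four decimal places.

With radius r and height h, πr²h = 1499 so h = 1499/(πr²), and S(r) = 2πr² + 2πrh = 2πr² + 2·1499/r.
S'(r) = 4πr − 2·1499/r² = 0 ⇒ r³ = 1499/(2π), so r ≈ 6.2021 and h = 2r ≈ 12.4043.
S''(r) = 4π + 4·1499/r³ > 0, so this is the minimum; S ≈ 725.0739.

12.4043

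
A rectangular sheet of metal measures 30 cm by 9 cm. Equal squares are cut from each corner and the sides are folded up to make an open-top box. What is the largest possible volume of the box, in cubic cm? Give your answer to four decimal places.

260.1674

With cut size x, the volume is V(x) = x(30 − 2x)(9 − 2x) for 0 < x < 4.5.
V'(x) = 12x^2 − 156x + 270. Setting V'(x) = 0 gives x ≈ 2.0559 (the root in (0, 4.5)).
V''(x) = 24x − 156 is negative there, so this is the maximum; V ≈ 260.1674.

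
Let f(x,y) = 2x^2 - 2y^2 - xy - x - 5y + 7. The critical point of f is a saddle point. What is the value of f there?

172/17

∂f/∂x = 4x - y - 1 = 0 and ∂f/∂y = -x - 4y - 5 = 0, so (x, y) = (-1/17, -21/17).
The Hessian has f_{xx} = 4, f_{yy} = -4, f_{xy} = -1, giving D = -17 < 0, so the point is a saddle point.
f(-1/17, -21/17) = 172/17.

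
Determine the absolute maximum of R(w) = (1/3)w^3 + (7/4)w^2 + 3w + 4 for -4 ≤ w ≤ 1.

Differentiating, R'(w) = w^2 + (7/2)w + 3; which vanishes at w = -2 and w = -3/2.
Evaluating at the critical points and endpoints: R(-4) = -4/3,  R(-2) = 7/3,  R(-3/2) = 37/16,  R(1) = 109/12.
The maximum over the interval is 109/12, attained at w = 1.

109/12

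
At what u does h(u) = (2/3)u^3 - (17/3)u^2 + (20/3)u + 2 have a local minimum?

h'(u) = 2u^2 - (34/3)u + 20/3 = 0 at u = 2/3, 5.
Second-derivative test with h''(u) = 4u - 34/3: h''(2/3) = -26/3 < 0 ⇒ local maximum; h''(5) = 26/3 > 0 ⇒ local minimum.
Thus h has its local minimum at u = 5, with value -23.

5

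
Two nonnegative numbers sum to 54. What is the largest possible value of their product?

729

With x + y = 54, the product is P(x) = x(54 − x).
P'(x) = 54 − 2x = 0 gives x = 27; P'' = −2 < 0, so this is the maximum.
P = 27·27 = 729.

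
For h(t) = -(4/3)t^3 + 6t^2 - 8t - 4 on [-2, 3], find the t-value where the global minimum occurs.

h'(t) = -4t^2 + 12t - 8, which vanishes at t = 1 and t = 2.
Candidates: h(-2) = 140/3,  h(1) = -22/3,  h(2) = -20/3,  h(3) = -10.
Hence the absolute minimum is -10 at t = 3.

3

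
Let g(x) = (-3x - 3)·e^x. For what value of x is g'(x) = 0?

g'(x) = (-3)·e^x + (-3x - 3)·1·e^x = (-3x - 6)·e^x. Since e^x > 0, the only critical point is x = -2.
g''(-2) has the same sign as -3 < 0, so this is a local maximum.
g(-2) = (3)·e^(-2) ≈ 0.4060.

-2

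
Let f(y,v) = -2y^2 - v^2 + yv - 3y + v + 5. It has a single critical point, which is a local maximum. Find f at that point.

43/7

∂f/∂y = -4y + v - 3 = 0 and ∂f/∂v = y - 2v + 1 = 0, so (y, v) = (-5/7, 1/7).
The Hessian has f_{yy} = -4, f_{vv} = -2, f_{yv} = 1, giving D = 7 > 0 with f_{yy} < 0, so the point is a local maximum.
f(-5/7, 1/7) = 43/7.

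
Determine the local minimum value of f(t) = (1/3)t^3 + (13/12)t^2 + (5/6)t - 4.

Critical points: f'(t) = t^2 + (13/6)t + 5/6 vanishes at t = -5/3, -1/2.
f''(t) = 2t + 13/6. f''(-5/3) = -7/6 < 0 ⇒ local maximum; f''(-1/2) = 7/6 > 0 ⇒ local minimum.
The local minimum is f(-1/2) = -67/16.

-67/16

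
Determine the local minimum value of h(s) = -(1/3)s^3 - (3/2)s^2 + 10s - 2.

-287/6

Critical points: h'(s) = -s^2 - 3s + 10 vanishes at s = -5, 2.
Since h''(s) = -2s - 3, we get h''(-5) = 7 > 0 ⇒ local minimum; h''(2) = -7 < 0 ⇒ local maximum.
Thus h has its local minimum at s = -5, with value -287/6.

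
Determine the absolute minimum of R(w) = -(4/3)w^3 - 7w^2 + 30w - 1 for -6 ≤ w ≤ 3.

The derivative is -4w^2 - 14w + 30, which vanishes at w = -5 and w = 3/2.
Evaluating at the critical points and endpoints: R(-6) = -145,  R(-5) = -478/3,  R(3/2) = 95/4,  R(3) = -10.
The minimum over the interval is -478/3, attained at w = -5.

-478/3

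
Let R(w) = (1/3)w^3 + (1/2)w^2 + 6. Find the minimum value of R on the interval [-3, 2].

Differentiating, R'(w) = w^2 + w; which vanishes at w = -1 and w = 0.
Evaluating at the critical points and endpoints: R(-3) = 3/2,  R(-1) = 37/6,  R(0) = 6,  R(2) = 32/3.
The minimum over the interval is 3/2, attained at w = -3.

3/2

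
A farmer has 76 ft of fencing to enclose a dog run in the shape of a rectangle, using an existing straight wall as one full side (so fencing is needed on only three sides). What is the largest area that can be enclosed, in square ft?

Let the sides perpendicular to the wall have length x and the parallel side y, so 2x + y = 76 and the area is A = xy = x(76 − 2x).
A'(x) = 76 − 4x = 0 gives x = 19, and A''(x) = −4 < 0 confirms a maximum.
Then y = 76 − 2·19 = 38 and A = 722.

722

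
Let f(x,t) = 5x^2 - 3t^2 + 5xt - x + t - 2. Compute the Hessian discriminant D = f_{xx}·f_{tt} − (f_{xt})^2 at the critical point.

-85

∂f/∂x = 10x + 5t - 1 = 0 and ∂f/∂t = 5x - 6t + 1 = 0, so (x, t) = (1/85, 3/17).
The Hessian has f_{xx} = 10, f_{tt} = -6, f_{xt} = 5, giving D = -85 < 0, so the point is a saddle point.
D = (10)·(-6) − (5)^2 = -85.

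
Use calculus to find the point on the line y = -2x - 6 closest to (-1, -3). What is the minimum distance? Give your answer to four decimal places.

0.4472

Minimize D(x)^2 = (x + 1)^2 + (-2x - 3)^2.
d/dx[D^2] = 2(x + 1) + 2·(-2)·(-2x - 3) = 0 ⇒ x = -7/5.
Then y = -16/5 and the distance is √(1/5) ≈ 0.4472.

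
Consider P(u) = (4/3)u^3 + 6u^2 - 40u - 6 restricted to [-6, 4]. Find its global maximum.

532/3

Differentiating, P'(u) = 4u^2 + 12u - 40; which vanishes at u = -5 and u = 2.
Candidates: P(-6) = 162, P(-5) = 532/3, P(2) = -154/3, P(4) = 46/3.
So the maximum is P(-5) = 532/3.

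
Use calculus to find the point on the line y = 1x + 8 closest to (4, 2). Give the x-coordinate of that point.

-1

Minimize D(x)^2 = (x - 4)^2 + (x + 6)^2.
d/dx[D^2] = 2(x - 4) + 2·1·(x + 6) = 0 ⇒ x = -1.
Then y = 7 and the distance is √(50) ≈ 7.0711.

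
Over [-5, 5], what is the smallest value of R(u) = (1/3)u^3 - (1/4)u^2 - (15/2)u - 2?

-71/4

R'(u) = u^2 - (1/2)u - 15/2, which vanishes at u = -5/2 and u = 3.
Evaluating at the critical points and endpoints: R(-5) = -149/12; R(-5/2) = 479/48; R(3) = -71/4; R(5) = -49/12.
Hence the absolute minimum is -71/4 at u = 3.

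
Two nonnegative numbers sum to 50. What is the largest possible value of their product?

With x + y = 50, the product is P(x) = x(50 − x).
P'(x) = 50 − 2x = 0 gives x = 25; P'' = −2 < 0, so this is the maximum.
P = 25·25 = 625.

625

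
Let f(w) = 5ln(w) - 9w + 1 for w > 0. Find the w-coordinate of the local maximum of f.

5/9

f'(w) = 5/w − 9 = 0 gives w = 5/9.
f''(w) = -5/w², which is negative for w > 0, so this is a local maximum.
f(5/9) = 5·ln(5/9) - 5 + 1 ≈ -6.9389.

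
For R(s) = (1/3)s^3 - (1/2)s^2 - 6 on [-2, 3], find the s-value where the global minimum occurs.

Differentiating, R'(s) = s^2 - s; which vanishes at s = 0 and s = 1.
Evaluating at the critical points and endpoints: R(-2) = -32/3, R(0) = -6, R(1) = -37/6, R(3) = -3/2.
Hence the absolute minimum is -32/3 at s = -2.

-2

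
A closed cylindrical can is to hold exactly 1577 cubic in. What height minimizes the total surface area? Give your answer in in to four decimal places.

With radius r and height h, πr²h = 1577 so h = 1577/(πr²), and S(r) = 2πr² + 2πrh = 2πr² + 2·1577/r.
S'(r) = 4πr − 2·1577/r² = 0 ⇒ r³ = 1577/(2π), so r ≈ 6.3079 and h = 2r ≈ 12.6158.
S''(r) = 4π + 4·1577/r³ > 0, so this is the minimum; S ≈ 750.0134.

12.6158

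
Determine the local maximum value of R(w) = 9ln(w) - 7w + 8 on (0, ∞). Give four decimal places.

R'(w) = 9/w − 7 = 0 gives w = 9/7.
R''(w) = -9/w², which is negative for w > 0, so this is a local maximum.
R(9/7) = 9·ln(9/7) - 9 + 8 ≈ 1.2618.

1.2618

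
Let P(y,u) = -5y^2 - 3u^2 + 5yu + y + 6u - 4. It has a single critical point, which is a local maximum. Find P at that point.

∂P/∂y = -10y + 5u + 1 = 0 and ∂P/∂u = 5y - 6u + 6 = 0, so (y, u) = (36/35, 13/7).
The Hessian has P_{yy} = -10, P_{uu} = -6, P_{yu} = 5, giving D = 35 > 0 with P_{yy} < 0, so the point is a local maximum.
P(36/35, 13/7) = 73/35.

73/35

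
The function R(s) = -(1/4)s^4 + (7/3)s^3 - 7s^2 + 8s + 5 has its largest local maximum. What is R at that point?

31/3

R'(s) = -s^3 + 7s^2 - 14s + 8. Setting R'(s) = 0 gives s ∈ {1, 2, 4}.
Since R''(s) = -3s^2 + 14s - 14, we get R''(1) = -3 < 0 ⇒ local maximum; R''(2) = 2 > 0 ⇒ local minimum; R''(4) = -6 < 0 ⇒ local maximum.
So the largest local maximum value is R(4) = 31/3.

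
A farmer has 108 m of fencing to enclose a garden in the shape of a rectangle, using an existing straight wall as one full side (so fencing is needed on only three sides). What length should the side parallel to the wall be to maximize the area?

Let the sides perpendicular to the wall have length x and the parallel side y, so 2x + y = 108 and the area is A = xy = x(108 − 2x).
A'(x) = 108 − 4x = 0 gives x = 27, and A''(x) = −4 < 0 confirms a maximum.
Then y = 108 − 2·27 = 54 and A = 1458.

54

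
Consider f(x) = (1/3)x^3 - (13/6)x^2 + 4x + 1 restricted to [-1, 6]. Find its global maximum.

19

f'(x) = x^2 - (13/3)x + 4, which vanishes at x = 4/3 and x = 3.
Compare values at every candidate in [-1, 6]: f(-1) = -11/2,  f(4/3) = 265/81,  f(3) = 5/2,  f(6) = 19.
So the maximum is f(6) = 19.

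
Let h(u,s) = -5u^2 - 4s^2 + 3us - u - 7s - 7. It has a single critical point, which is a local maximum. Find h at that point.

∂h/∂u = -10u + 3s - 1 = 0 and ∂h/∂s = 3u - 8s - 7 = 0, so (u, s) = (-29/71, -73/71).
The Hessian has h_{uu} = -10, h_{ss} = -8, h_{us} = 3, giving D = 71 > 0 with h_{uu} < 0, so the point is a local maximum.
h(-29/71, -73/71) = -227/71.

-227/71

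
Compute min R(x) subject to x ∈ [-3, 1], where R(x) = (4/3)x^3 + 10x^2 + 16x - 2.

-28/3

The derivative is 4x^2 + 20x + 16, whose only zero in [-3, 1] is x = -1.
Evaluating at the critical points and endpoints: R(-3) = 4; R(-1) = -28/3; R(1) = 76/3.
Hence the absolute minimum is -28/3 at x = -1.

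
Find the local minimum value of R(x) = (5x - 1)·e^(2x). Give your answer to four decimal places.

R'(x) = 5·e^(2x) + (5x - 1)·2·e^(2x) = (10x + 3)·e^(2x). Since e^(2x) > 0, the only critical point is x = -3/10.
R''(-3/10) has the same sign as 10 > 0, so this is a local minimum.
R(-3/10) = (-5/2)·e^(-3/5) ≈ -1.3720.

-1.3720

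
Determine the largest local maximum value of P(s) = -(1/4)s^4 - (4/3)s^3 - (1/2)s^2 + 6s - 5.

Critical points: P'(s) = -s^3 - 4s^2 - s + 6 vanishes at s = -3, -2, 1.
P''(s) = -3s^2 - 8s - 1. P''(-3) = -4 < 0 ⇒ local maximum; P''(-2) = 3 > 0 ⇒ local minimum; P''(1) = -12 < 0 ⇒ local maximum.
So the largest local maximum value is P(1) = -13/12.

-13/12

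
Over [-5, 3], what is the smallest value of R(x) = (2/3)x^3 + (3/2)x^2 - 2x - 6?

Differentiating, R'(x) = 2x^2 + 3x - 2; which vanishes at x = -2 and x = 1/2.
Evaluating at the critical points and endpoints: R(-5) = -251/6; R(-2) = -4/3; R(1/2) = -157/24; R(3) = 39/2.
The minimum over the interval is -251/6, attained at x = -5.

-251/6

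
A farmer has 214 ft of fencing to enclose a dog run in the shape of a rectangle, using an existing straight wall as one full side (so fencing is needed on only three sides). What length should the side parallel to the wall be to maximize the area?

107

Let the sides perpendicular to the wall have length x and the parallel side y, so 2x + y = 214 and the area is A = xy = x(214 − 2x).
A'(x) = 214 − 4x = 0 gives x = 107/2, and A''(x) = −4 < 0 confirms a maximum.
Then y = 214 − 2·107/2 = 107 and A = 11449/2.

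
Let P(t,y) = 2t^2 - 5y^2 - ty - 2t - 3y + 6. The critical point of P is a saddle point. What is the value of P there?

250/41

∂P/∂t = 4t - y - 2 = 0 and ∂P/∂y = -t - 10y - 3 = 0, so (t, y) = (17/41, -14/41).
The Hessian has P_{tt} = 4, P_{yy} = -10, P_{ty} = -1, giving D = -41 < 0, so the point is a saddle point.
P(17/41, -14/41) = 250/41.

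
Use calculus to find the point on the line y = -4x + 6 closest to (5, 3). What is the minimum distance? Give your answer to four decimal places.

Minimize D(x)^2 = (x - 5)^2 + (-4x + 3)^2.
d/dx[D^2] = 2(x - 5) + 2·(-4)·(-4x + 3) = 0 ⇒ x = 1.
Then y = 2 and the distance is √(17) ≈ 4.1231.

4.1231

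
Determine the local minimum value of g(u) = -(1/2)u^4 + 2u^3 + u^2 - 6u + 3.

-1/2

g'(u) = -2u^3 + 6u^2 + 2u - 6 = 0 at u = -1, 1, 3.
g''(u) = -6u^2 + 12u + 2. g''(-1) = -16 < 0 ⇒ local maximum; g''(1) = 8 > 0 ⇒ local minimum; g''(3) = -16 < 0 ⇒ local maximum.
Thus g has its local minimum at u = 1, with value -1/2.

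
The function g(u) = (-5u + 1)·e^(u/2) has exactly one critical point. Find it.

-9/5

Differentiating with the product rule gives g'(u) = (-(5/2)u - 9/2)·e^(u/2). Since e^(u/2) > 0, the only critical point is u = -9/5.
g''(-9/5) has the same sign as -5/2 < 0, so this is a local maximum.
g(-9/5) = (10)·e^(-9/10) ≈ 4.0657.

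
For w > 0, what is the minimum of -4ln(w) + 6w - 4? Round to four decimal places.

g'(w) = -4/w + 6 = 0 gives w = 2/3.
g''(w) = 4/w², which is positive for w > 0, so this is a local minimum.
g(2/3) = -4·ln(2/3) + 4 - 4 ≈ 1.6219.

1.6219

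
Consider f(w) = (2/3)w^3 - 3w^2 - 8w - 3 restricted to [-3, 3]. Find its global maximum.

The derivative is 2w^2 - 6w - 8, whose only zero in [-3, 3] is w = -1.
Evaluating at the critical points and endpoints: f(-3) = -24; f(-1) = 4/3; f(3) = -36.
So the maximum is f(-1) = 4/3.

4/3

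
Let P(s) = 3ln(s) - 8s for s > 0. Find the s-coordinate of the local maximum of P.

3/8

P'(s) = 3/s − 8 = 0 gives s = 3/8.
P''(s) = -3/s², which is negative for s > 0, so this is a local maximum.
P(3/8) = 3·ln(3/8) - 3 ≈ -5.9425.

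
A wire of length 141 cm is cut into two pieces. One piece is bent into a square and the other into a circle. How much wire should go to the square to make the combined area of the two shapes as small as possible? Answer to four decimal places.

Let x be the length used for the square. Square side x/4; circle radius (141−x)/(2π).
A(x) = (x/4)² + π·((141−x)/(2π))² = x²/16 + (141−x)²/(4π) for 0 ≤ x ≤ 141. A'(x) = x/8 − (141−x)/(2π) = 0 gives x = 4·141/(π+4) ≈ 78.9740.
A'' = 1/8 + 1/(2π) > 0, so this gives the minimum combined area; x ≈ 78.9740 cm to the square.

78.9740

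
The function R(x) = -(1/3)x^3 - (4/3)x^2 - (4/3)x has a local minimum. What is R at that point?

Critical points: R'(x) = -x^2 - (8/3)x - 4/3 vanishes at x = -2, -2/3.
Second-derivative test with R''(x) = -2x - 8/3: R''(-2) = 4/3 > 0 ⇒ local minimum; R''(-2/3) = -4/3 < 0 ⇒ local maximum.
The local minimum is R(-2) = 0.

0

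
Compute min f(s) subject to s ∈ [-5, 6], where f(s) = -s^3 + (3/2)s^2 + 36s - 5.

-145/2

Differentiating, f'(s) = -3s^2 + 3s + 36; which vanishes at s = -3 and s = 4.
Compare values at every candidate in [-5, 6]: f(-5) = -45/2,  f(-3) = -145/2,  f(4) = 99,  f(6) = 49.
Hence the absolute minimum is -145/2 at s = -3.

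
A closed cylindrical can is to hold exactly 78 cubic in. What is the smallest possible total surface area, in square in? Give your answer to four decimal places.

101.0596

With radius r and height h, πr²h = 78 so h = 78/(πr²), and S(r) = 2πr² + 2πrh = 2πr² + 2·78/r.
S'(r) = 4πr − 2·78/r² = 0 ⇒ r³ = 78/(2π), so r ≈ 2.3155 and h = 2r ≈ 4.6309.
S''(r) = 4π + 4·78/r³ > 0, so this is the minimum; S ≈ 101.0596.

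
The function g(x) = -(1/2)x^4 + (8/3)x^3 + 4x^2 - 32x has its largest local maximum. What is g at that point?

152/3

g'(x) = -2x^3 + 8x^2 + 8x - 32 = 0 at x = -2, 2, 4.
Second-derivative test with g''(x) = -6x^2 + 16x + 8: g''(-2) = -48 < 0 ⇒ local maximum; g''(2) = 16 > 0 ⇒ local minimum; g''(4) = -24 < 0 ⇒ local maximum.
The largest local maximum is g(-2) = 152/3.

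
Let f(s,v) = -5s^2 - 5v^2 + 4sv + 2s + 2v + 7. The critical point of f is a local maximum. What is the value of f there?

23/3

∂f/∂s = -10s + 4v + 2 = 0 and ∂f/∂v = 4s - 10v + 2 = 0, so (s, v) = (1/3, 1/3).
The Hessian has f_{ss} = -10, f_{vv} = -10, f_{sv} = 4, giving D = 84 > 0 with f_{ss} < 0, so the point is a local maximum.
f(1/3, 1/3) = 23/3.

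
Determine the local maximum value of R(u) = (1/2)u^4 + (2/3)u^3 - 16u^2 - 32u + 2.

107/6

Critical points: R'(u) = 2u^3 + 2u^2 - 32u - 32 vanishes at u = -4, -1, 4.
R''(u) = 6u^2 + 4u - 32. R''(-4) = 48 > 0 ⇒ local minimum; R''(-1) = -30 < 0 ⇒ local maximum; R''(4) = 80 > 0 ⇒ local minimum.
So the local maximum value is R(-1) = 107/6.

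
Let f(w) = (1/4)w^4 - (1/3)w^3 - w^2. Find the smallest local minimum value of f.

Critical points: f'(w) = w^3 - w^2 - 2w vanishes at w = -1, 0, 2.
Since f''(w) = 3w^2 - 2w - 2, we get f''(-1) = 3 > 0 ⇒ local minimum; f''(0) = -2 < 0 ⇒ local maximum; f''(2) = 6 > 0 ⇒ local minimum.
The smallest local minimum is f(2) = -8/3.

-8/3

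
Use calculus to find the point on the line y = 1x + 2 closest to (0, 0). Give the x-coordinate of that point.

Minimize D(x)^2 = (x + 0)^2 + (x + 2)^2.
d/dx[D^2] = 2(x + 0) + 2·1·(x + 2) = 0 ⇒ x = -1.
Then y = 1 and the distance is √(2) ≈ 1.4142.

-1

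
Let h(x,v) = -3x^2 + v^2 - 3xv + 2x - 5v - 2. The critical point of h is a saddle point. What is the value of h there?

-143/21

∂h/∂x = -6x - 3v + 2 = 0 and ∂h/∂v = -3x + 2v - 5 = 0, so (x, v) = (-11/21, 12/7).
The Hessian has h_{xx} = -6, h_{vv} = 2, h_{xv} = -3, giving D = -21 < 0, so the point is a saddle point.
h(-11/21, 12/7) = -143/21.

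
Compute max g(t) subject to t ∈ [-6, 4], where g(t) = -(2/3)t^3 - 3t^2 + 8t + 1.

g'(t) = -2t^2 - 6t + 8, which vanishes at t = -4 and t = 1.
Compare values at every candidate in [-6, 4]: g(-6) = -11, g(-4) = -109/3, g(1) = 16/3, g(4) = -173/3.
So the maximum is g(1) = 16/3.

16/3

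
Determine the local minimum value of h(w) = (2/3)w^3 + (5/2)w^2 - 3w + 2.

h'(w) = 2w^2 + 5w - 3. Setting h'(w) = 0 gives w ∈ {-3, 1/2}.
Second-derivative test with h''(w) = 4w + 5: h''(-3) = -7 < 0 ⇒ local maximum; h''(1/2) = 7 > 0 ⇒ local minimum.
Thus h has its local minimum at w = 1/2, with value 29/24.

29/24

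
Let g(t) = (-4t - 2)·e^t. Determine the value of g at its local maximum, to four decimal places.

0.8925

By the product rule, g'(t) = (-4t - 6)·e^t. Since e^t > 0, the only critical point is t = -3/2.
g''(-3/2) has the same sign as -4 < 0, so this is a local maximum.
g(-3/2) = (4)·e^(-3/2) ≈ 0.8925.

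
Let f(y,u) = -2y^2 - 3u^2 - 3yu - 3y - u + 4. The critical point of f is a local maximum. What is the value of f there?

∂f/∂y = -4y - 3u - 3 = 0 and ∂f/∂u = -3y - 6u - 1 = 0, so (y, u) = (-1, 1/3).
The Hessian has f_{yy} = -4, f_{uu} = -6, f_{yu} = -3, giving D = 15 > 0 with f_{yy} < 0, so the point is a local maximum.
f(-1, 1/3) = 16/3.

16/3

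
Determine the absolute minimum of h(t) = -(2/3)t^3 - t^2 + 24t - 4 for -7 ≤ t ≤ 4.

Differentiating, h'(t) = -2t^2 - 2t + 24; which vanishes at t = -4 and t = 3.
Evaluating at the critical points and endpoints: h(-7) = 23/3,  h(-4) = -220/3,  h(3) = 41,  h(4) = 100/3.
The minimum over the interval is -220/3, attained at t = -4.

-220/3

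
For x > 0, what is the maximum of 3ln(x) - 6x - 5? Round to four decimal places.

f'(x) = 3/x − 6 = 0 gives x = 1/2.
f''(x) = -3/x², which is negative for x > 0, so this is a local maximum.
f(1/2) = 3·ln(1/2) - 3 - 5 ≈ -10.0794.

-10.0794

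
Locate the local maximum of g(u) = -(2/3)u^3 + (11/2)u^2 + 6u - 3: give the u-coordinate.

Critical points: g'(u) = -2u^2 + 11u + 6 vanishes at u = -1/2, 6.
Second-derivative test with g''(u) = -4u + 11: g''(-1/2) = 13 > 0 ⇒ local minimum; g''(6) = -13 < 0 ⇒ local maximum.
Thus g has its local maximum at u = 6, with value 87.

6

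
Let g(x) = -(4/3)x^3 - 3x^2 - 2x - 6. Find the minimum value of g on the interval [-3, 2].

-98/3

The derivative is -4x^2 - 6x - 2, which vanishes at x = -1 and x = -1/2.
Candidates: g(-3) = 9, g(-1) = -17/3, g(-1/2) = -67/12, g(2) = -98/3.
So the minimum is g(2) = -98/3.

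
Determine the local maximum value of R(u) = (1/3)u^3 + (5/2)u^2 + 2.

Critical points: R'(u) = u^2 + 5u vanishes at u = -5, 0.
R''(u) = 2u + 5. R''(-5) = -5 < 0 ⇒ local maximum; R''(0) = 5 > 0 ⇒ local minimum.
The local maximum is R(-5) = 137/6.

137/6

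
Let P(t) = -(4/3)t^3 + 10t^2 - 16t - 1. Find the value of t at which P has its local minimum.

1

P'(t) = -4t^2 + 20t - 16 = 0 at t = 1, 4.
P''(t) = -8t + 20. P''(1) = 12 > 0 ⇒ local minimum; P''(4) = -12 < 0 ⇒ local maximum.
So the local minimum value is P(1) = -25/3.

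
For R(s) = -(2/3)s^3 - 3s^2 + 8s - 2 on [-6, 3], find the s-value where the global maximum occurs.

The derivative is -2s^2 - 6s + 8, which vanishes at s = -4 and s = 1.
Candidates: R(-6) = -14, R(-4) = -118/3, R(1) = 7/3, R(3) = -23.
The maximum over the interval is 7/3, attained at s = 1.

1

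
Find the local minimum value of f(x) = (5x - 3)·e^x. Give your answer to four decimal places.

By the product rule, f'(x) = (5x + 2)·e^x. Since e^x > 0, the only critical point is x = -2/5.
f''(-2/5) has the same sign as 5 > 0, so this is a local minimum.
f(-2/5) = (-5)·e^(-2/5) ≈ -3.3516.

-3.3516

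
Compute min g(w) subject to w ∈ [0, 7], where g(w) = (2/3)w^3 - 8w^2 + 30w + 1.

The derivative is 2w^2 - 16w + 30, which vanishes at w = 3 and w = 5.
Evaluating at the critical points and endpoints: g(0) = 1, g(3) = 37, g(5) = 103/3, g(7) = 143/3.
Hence the absolute minimum is 1 at w = 0.

1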